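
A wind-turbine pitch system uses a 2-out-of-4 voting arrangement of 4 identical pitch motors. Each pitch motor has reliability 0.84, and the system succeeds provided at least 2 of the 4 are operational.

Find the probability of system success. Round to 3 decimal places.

0.986

R = Σ_{i=2}^{4} C(4,i) p^i (1−p)^{4−i} with p = 0.84
C(4,2)·0.84^2·0.16^2 = 0.10838
C(4,3)·0.84^3·0.16^1 = 0.37933
C(4,4)·0.84^4·0.16^0 = 0.49787
Sum = 0.986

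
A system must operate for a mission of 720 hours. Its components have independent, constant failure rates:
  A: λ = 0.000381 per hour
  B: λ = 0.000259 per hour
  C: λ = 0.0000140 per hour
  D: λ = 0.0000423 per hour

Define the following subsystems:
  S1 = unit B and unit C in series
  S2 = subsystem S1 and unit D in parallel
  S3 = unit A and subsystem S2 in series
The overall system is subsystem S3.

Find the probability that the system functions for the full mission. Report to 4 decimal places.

R(A) = exp(−0.000381 × 720) = 0.760089
R(B) = exp(−0.000259 × 720) = 0.829875
R(C) = exp(−0.0000140 × 720) = 0.989971
R(D) = exp(−0.0000423 × 720) = 0.970003
Series (B and C): 0.829875 × 0.989971 = 0.821552
Parallel ([0.821552] and D): 1 − (1 − 0.821552)(1 − 0.970003) = 0.994647
Series (A and [0.994647]): 0.760089 × 0.994647 = 0.7560

0.7560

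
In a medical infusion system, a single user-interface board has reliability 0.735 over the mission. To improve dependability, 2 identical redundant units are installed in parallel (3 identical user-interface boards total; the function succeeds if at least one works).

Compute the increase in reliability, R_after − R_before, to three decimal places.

R_before = 0.735
R_after = 1 − (1 − 0.735)^3 = 0.981
ΔR = 0.981 − 0.735 = 0.246

0.246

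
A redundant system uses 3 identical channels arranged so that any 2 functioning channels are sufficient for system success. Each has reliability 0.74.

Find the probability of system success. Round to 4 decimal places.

R = Σ_{i=2}^{3} C(3,i) p^i (1−p)^{3−i} with p = 0.74
C(3,2)·0.74^2·0.26^1 = 0.427128
C(3,3)·0.74^3·0.26^0 = 0.405224
Sum = 0.8324

0.8324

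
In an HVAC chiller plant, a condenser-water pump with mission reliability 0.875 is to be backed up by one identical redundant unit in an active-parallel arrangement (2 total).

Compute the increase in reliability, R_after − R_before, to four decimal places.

0.1094

R_before = 0.875
R_after = 1 − (1 − 0.875)^2 = 0.9844
ΔR = 0.9844 − 0.875 = 0.1094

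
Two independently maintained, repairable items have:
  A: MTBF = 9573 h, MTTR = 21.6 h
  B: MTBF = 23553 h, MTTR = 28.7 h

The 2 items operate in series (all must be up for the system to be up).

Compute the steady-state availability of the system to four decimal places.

A(A) = MTBF/(MTBF+MTTR) = 9573/(9573+21.6) = 0.997749
A(B) = MTBF/(MTBF+MTTR) = 23553/(23553+28.7) = 0.998783
Series availability: 0.997749 × 0.998783 = 0.9965

0.9965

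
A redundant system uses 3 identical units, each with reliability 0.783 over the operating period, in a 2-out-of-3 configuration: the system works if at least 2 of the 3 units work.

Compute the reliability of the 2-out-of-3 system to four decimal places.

R = Σ_{i=2}^{3} C(3,i) p^i (1−p)^{3−i} with p = 0.783
C(3,2)·0.783^2·0.217^1 = 0.399121
C(3,3)·0.783^3·0.217^0 = 0.480049
Sum = 0.8792

0.8792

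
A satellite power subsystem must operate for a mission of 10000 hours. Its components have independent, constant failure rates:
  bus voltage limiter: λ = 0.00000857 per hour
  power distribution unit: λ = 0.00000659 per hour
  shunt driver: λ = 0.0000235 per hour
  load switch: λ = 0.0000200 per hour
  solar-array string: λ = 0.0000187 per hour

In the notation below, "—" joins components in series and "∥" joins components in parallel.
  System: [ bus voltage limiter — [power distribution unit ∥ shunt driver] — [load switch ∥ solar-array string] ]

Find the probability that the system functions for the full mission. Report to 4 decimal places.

0.8776

R(bus voltage limiter) = exp(−0.00000857 × 10000) = 0.917870
R(power distribution unit) = exp(−0.00000659 × 10000) = 0.936224
R(shunt driver) = exp(−0.0000235 × 10000) = 0.790571
R(load switch) = exp(−0.0000200 × 10000) = 0.818731
R(solar-array string) = exp(−0.0000187 × 10000) = 0.829444
Parallel (power distribution unit and shunt driver): 1 − (1 − 0.936224)(1 − 0.790571) = 0.986643
Parallel (load switch and solar-array string): 1 − (1 − 0.818731)(1 − 0.829444) = 0.969083
Series (bus voltage limiter, [0.986643], and [0.969083]): 0.917870 × 0.986643 × 0.969083 = 0.8776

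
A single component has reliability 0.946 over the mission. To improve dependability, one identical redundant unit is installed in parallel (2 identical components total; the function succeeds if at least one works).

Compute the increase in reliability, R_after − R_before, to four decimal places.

0.0511

R_before = 0.946
R_after = 1 − (1 − 0.946)^2 = 0.9971
ΔR = 0.9971 − 0.946 = 0.0511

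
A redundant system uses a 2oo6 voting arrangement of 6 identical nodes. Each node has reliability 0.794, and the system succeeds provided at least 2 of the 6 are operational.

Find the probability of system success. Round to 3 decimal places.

0.998

R = Σ_{i=2}^{6} C(6,i) p^i (1−p)^{6−i} with p = 0.794
C(6,2)·0.794^2·0.206^4 = 0.01703
C(6,3)·0.794^3·0.206^3 = 0.08752
C(6,4)·0.794^4·0.206^2 = 0.25299
C(6,5)·0.794^5·0.206^1 = 0.39005
C(6,6)·0.794^6·0.206^0 = 0.25057
Sum = 0.998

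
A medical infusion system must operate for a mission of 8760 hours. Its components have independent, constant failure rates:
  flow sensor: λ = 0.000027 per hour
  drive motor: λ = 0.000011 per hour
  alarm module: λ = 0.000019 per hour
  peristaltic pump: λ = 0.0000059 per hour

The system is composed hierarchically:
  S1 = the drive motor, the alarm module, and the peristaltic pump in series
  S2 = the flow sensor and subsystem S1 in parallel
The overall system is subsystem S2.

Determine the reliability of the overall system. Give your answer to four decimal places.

0.9432

R(flow sensor) = exp(−0.000027 × 8760) = 0.789370
R(drive motor) = exp(−0.000011 × 8760) = 0.908137
R(alarm module) = exp(−0.000019 × 8760) = 0.846674
R(peristaltic pump) = exp(−0.0000059 × 8760) = 0.949629
Series (drive motor, alarm module, and peristaltic pump): 0.908137 × 0.846674 × 0.949629 = 0.730166
Parallel (flow sensor and [0.730166]): 1 − (1 − 0.789370)(1 − 0.730166) = 0.9432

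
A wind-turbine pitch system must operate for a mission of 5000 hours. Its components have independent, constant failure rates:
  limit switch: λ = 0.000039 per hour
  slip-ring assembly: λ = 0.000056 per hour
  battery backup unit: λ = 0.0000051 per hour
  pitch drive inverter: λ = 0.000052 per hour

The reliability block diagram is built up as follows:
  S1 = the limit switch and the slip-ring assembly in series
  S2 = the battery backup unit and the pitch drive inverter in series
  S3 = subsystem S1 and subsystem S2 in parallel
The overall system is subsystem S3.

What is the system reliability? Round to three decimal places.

0.906

R(limit switch) = exp(−0.000039 × 5000) = 0.82283
R(slip-ring assembly) = exp(−0.000056 × 5000) = 0.75578
R(battery backup unit) = exp(−0.0000051 × 5000) = 0.97482
R(pitch drive inverter) = exp(−0.000052 × 5000) = 0.77105
Series (limit switch and slip-ring assembly): 0.82283 × 0.75578 = 0.62188
Series (battery backup unit and pitch drive inverter): 0.97482 × 0.77105 = 0.75163
Parallel ([0.62188] and [0.75163]): 1 − (1 − 0.62188)(1 − 0.75163) = 0.906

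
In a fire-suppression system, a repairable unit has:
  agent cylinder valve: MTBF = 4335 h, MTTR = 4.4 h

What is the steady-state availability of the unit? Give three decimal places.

0.999

A(agent cylinder valve) = MTBF/(MTBF+MTTR) = 4335/(4335+4.4) = 0.999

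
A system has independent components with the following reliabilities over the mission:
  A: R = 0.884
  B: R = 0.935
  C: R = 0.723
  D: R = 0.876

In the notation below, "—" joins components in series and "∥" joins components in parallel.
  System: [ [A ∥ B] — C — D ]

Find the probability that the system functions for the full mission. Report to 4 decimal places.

Parallel (A and B): 1 − (1 − 0.884000)(1 − 0.935000) = 0.992460
Series ([0.992460], C, and D): 0.992460 × 0.723000 × 0.876000 = 0.6286

0.6286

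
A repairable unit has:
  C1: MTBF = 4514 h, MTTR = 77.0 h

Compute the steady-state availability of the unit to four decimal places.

A(C1) = MTBF/(MTBF+MTTR) = 4514/(4514+77.0) = 0.9832

0.9832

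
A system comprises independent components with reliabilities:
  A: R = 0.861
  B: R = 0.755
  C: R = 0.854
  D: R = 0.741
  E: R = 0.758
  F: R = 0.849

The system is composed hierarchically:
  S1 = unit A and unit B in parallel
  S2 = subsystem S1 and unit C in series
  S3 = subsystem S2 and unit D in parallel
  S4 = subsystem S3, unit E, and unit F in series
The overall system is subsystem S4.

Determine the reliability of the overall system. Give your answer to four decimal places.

Parallel (A and B): 1 − (1 − 0.861000)(1 − 0.755000) = 0.965945
Series ([0.965945] and C): 0.965945 × 0.854000 = 0.824917
Parallel ([0.824917] and D): 1 − (1 − 0.824917)(1 − 0.741000) = 0.954654
Series ([0.954654], E, and F): 0.954654 × 0.758000 × 0.849000 = 0.6144

0.6144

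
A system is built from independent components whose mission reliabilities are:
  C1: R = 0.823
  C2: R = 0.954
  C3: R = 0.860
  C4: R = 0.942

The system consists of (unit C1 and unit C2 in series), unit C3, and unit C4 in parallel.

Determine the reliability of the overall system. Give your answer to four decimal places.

0.9983

Series (C1 and C2): 0.823000 × 0.954000 = 0.785142
Parallel ([0.785142], C3, and C4): 1 − (1 − 0.785142)(1 − 0.860000)(1 − 0.942000) = 0.9983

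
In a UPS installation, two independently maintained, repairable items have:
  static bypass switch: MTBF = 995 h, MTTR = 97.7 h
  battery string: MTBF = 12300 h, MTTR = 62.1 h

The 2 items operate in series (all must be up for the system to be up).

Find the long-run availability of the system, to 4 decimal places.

0.9060

A(static bypass switch) = MTBF/(MTBF+MTTR) = 995/(995+97.7) = 0.910588
A(battery string) = MTBF/(MTBF+MTTR) = 12300/(12300+62.1) = 0.994977
Series availability: 0.910588 × 0.994977 = 0.9060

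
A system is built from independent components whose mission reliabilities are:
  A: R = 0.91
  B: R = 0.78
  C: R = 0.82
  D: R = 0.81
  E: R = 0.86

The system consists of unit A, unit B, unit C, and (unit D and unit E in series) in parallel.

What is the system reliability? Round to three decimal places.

Series (D and E): 0.81000 × 0.86000 = 0.69660
Parallel (A, B, C, and [0.69660]): 1 − (1 − 0.91000)(1 − 0.78000)(1 − 0.82000)(1 − 0.69660) = 0.999

0.999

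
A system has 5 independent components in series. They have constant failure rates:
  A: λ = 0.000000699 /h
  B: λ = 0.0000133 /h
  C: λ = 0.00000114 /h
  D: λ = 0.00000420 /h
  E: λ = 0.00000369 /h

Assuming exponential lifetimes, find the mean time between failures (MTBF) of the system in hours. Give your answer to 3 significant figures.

43400

Series of exponential components: λ_sys = Σ λ_i
λ_sys = 0.000000699 + 0.0000133 + 0.00000114 + 0.00000420 + 0.00000369 = 2.3029e-05 /h
MTBF = 1 / λ_sys = 43400 h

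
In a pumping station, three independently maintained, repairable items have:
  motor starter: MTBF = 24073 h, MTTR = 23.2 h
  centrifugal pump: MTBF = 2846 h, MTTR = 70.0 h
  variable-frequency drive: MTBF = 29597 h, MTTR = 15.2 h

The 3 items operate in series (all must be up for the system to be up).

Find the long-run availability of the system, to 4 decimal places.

A(motor starter) = MTBF/(MTBF+MTTR) = 24073/(24073+23.2) = 0.999037
A(centrifugal pump) = MTBF/(MTBF+MTTR) = 2846/(2846+70.0) = 0.975995
A(variable-frequency drive) = MTBF/(MTBF+MTTR) = 29597/(29597+15.2) = 0.999487
Series availability: 0.999037 × 0.975995 × 0.999487 = 0.9746

0.9746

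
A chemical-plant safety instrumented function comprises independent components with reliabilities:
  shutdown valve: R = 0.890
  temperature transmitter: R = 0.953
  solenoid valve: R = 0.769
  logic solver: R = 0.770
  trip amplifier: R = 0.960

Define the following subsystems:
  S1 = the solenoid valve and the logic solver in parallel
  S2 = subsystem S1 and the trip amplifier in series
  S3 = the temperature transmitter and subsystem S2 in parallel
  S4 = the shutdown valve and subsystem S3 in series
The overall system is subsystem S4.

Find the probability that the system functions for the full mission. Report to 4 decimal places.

0.8862

Parallel (solenoid valve and logic solver): 1 − (1 − 0.769000)(1 − 0.770000) = 0.946870
Series ([0.946870] and trip amplifier): 0.946870 × 0.960000 = 0.908995
Parallel (temperature transmitter and [0.908995]): 1 − (1 − 0.953000)(1 − 0.908995) = 0.995723
Series (shutdown valve and [0.995723]): 0.890000 × 0.995723 = 0.8862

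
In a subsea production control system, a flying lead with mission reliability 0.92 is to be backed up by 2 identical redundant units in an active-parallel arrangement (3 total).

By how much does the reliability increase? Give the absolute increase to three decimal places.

0.079

R_before = 0.92
R_after = 1 − (1 − 0.92)^3 = 0.999
ΔR = 0.999 − 0.92 = 0.079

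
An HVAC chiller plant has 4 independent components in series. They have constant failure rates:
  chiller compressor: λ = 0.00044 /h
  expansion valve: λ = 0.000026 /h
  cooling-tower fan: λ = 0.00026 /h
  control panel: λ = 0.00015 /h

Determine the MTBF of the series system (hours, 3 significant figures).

1140

Series of exponential components: λ_sys = Σ λ_i
λ_sys = 0.00044 + 0.000026 + 0.00026 + 0.00015 = 8.7600e-04 /h
MTBF = 1 / λ_sys = 1140 h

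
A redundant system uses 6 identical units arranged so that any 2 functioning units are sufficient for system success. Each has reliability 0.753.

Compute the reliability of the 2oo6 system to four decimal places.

R = Σ_{i=2}^{6} C(6,i) p^i (1−p)^{6−i} with p = 0.753
C(6,2)·0.753^2·0.247^4 = 0.031657
C(6,3)·0.753^3·0.247^3 = 0.128678
C(6,4)·0.753^4·0.247^2 = 0.294215
C(6,5)·0.753^5·0.247^1 = 0.358776
C(6,6)·0.753^6·0.247^0 = 0.182293
Sum = 0.9956

0.9956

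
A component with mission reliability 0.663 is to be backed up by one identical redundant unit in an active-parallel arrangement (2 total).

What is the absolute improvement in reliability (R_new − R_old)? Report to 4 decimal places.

R_before = 0.663
R_after = 1 − (1 − 0.663)^2 = 0.8864
ΔR = 0.8864 − 0.663 = 0.2234

0.2234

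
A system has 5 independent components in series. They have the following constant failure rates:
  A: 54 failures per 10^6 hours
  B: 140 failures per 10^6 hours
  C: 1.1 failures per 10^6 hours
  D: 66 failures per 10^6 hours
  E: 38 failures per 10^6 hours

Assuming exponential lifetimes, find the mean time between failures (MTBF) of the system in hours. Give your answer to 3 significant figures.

Series of exponential components: λ_sys = Σ λ_i
λ_sys = 0.000054 + 0.00014 + 0.0000011 + 0.000066 + 0.000038 = 2.9910e-04 /h
MTBF = 1 / λ_sys = 3340 h

3340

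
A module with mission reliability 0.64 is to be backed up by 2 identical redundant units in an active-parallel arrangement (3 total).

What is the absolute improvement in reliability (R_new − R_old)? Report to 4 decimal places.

0.3133

R_before = 0.64
R_after = 1 − (1 − 0.64)^3 = 0.9533
ΔR = 0.9533 − 0.64 = 0.3133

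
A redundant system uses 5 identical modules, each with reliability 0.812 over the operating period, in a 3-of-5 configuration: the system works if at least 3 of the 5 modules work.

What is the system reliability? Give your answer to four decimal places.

R = Σ_{i=3}^{5} C(5,i) p^i (1−p)^{5−i} with p = 0.812
C(5,3)·0.812^3·0.188^2 = 0.189227
C(5,4)·0.812^4·0.188^1 = 0.408650
C(5,5)·0.812^5·0.188^0 = 0.353004
Sum = 0.9509

0.9509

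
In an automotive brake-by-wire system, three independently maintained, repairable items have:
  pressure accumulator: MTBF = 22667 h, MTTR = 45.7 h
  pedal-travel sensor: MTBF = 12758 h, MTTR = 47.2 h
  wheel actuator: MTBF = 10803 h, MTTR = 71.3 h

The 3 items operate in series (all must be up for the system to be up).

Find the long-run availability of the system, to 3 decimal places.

0.988

A(pressure accumulator) = MTBF/(MTBF+MTTR) = 22667/(22667+45.7) = 0.997988
A(pedal-travel sensor) = MTBF/(MTBF+MTTR) = 12758/(12758+47.2) = 0.996314
A(wheel actuator) = MTBF/(MTBF+MTTR) = 10803/(10803+71.3) = 0.993443
Series availability: 0.997988 × 0.996314 × 0.993443 = 0.988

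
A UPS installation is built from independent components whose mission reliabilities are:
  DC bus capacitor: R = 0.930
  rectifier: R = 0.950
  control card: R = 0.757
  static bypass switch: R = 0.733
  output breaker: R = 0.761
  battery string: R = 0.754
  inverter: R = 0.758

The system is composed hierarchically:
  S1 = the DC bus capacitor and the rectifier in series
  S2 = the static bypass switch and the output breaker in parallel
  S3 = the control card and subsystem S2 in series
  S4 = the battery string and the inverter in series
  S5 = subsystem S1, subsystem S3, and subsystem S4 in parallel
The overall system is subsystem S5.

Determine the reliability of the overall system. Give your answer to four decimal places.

Series (DC bus capacitor and rectifier): 0.930000 × 0.950000 = 0.883500
Parallel (static bypass switch and output breaker): 1 − (1 − 0.733000)(1 − 0.761000) = 0.936187
Series (control card and [0.936187]): 0.757000 × 0.936187 = 0.708694
Series (battery string and inverter): 0.754000 × 0.758000 = 0.571532
Parallel ([0.883500], [0.708694], and [0.571532]): 1 − (1 − 0.883500)(1 − 0.708694)(1 − 0.571532) = 0.9855

0.9855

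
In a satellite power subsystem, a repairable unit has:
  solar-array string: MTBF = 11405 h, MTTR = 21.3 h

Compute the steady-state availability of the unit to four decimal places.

0.9981

A(solar-array string) = MTBF/(MTBF+MTTR) = 11405/(11405+21.3) = 0.9981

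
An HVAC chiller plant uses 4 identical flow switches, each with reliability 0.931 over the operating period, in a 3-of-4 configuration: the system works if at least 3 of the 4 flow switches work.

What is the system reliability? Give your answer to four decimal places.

R = Σ_{i=3}^{4} C(4,i) p^i (1−p)^{4−i} with p = 0.931
C(4,3)·0.931^3·0.069^1 = 0.222719
C(4,4)·0.931^4·0.069^0 = 0.751275
Sum = 0.9740

0.9740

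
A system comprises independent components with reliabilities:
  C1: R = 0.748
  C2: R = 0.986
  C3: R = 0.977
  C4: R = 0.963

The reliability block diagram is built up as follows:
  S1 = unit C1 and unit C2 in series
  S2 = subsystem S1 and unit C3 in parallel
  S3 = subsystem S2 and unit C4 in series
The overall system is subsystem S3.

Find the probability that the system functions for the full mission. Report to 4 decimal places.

0.9572

Series (C1 and C2): 0.748000 × 0.986000 = 0.737528
Parallel ([0.737528] and C3): 1 − (1 − 0.737528)(1 − 0.977000) = 0.993963
Series ([0.993963] and C4): 0.993963 × 0.963000 = 0.9572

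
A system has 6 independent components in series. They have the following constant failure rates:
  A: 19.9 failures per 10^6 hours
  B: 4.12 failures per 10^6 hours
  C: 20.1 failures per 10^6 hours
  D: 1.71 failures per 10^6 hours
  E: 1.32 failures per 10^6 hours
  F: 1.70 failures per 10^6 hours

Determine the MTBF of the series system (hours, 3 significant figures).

20500

Series of exponential components: λ_sys = Σ λ_i
λ_sys = 0.0000199 + 0.00000412 + 0.0000201 + 0.00000171 + 0.00000132 + 0.00000170 = 4.8850e-05 /h
MTBF = 1 / λ_sys = 20500 h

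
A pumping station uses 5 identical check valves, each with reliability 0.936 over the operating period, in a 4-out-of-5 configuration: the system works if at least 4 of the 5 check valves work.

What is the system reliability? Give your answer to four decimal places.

R = Σ_{i=4}^{5} C(5,i) p^i (1−p)^{5−i} with p = 0.936
C(5,4)·0.936^4·0.064^1 = 0.245614
C(5,5)·0.936^5·0.064^0 = 0.718421
Sum = 0.9640

0.9640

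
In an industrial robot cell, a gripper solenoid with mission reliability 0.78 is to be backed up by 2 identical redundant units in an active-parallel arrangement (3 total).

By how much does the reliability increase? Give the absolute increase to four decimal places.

0.2094

R_before = 0.78
R_after = 1 − (1 − 0.78)^3 = 0.9894
ΔR = 0.9894 − 0.78 = 0.2094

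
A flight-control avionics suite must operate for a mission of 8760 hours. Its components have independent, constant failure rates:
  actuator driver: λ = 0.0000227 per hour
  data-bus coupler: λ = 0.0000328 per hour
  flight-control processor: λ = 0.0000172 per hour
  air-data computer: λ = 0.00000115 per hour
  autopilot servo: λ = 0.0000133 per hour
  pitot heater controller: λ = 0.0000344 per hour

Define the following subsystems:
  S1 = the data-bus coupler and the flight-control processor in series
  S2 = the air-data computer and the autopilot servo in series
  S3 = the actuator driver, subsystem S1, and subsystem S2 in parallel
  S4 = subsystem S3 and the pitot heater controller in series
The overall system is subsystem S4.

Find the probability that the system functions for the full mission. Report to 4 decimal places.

0.7342

R(actuator driver) = exp(−0.0000227 × 8760) = 0.819671
R(data-bus coupler) = exp(−0.0000328 × 8760) = 0.750266
R(flight-control processor) = exp(−0.0000172 × 8760) = 0.860130
R(air-data computer) = exp(−0.00000115 × 8760) = 0.989977
R(autopilot servo) = exp(−0.0000133 × 8760) = 0.890023
R(pitot heater controller) = exp(−0.0000344 × 8760) = 0.739823
Series (data-bus coupler and flight-control processor): 0.750266 × 0.860130 = 0.645326
Series (air-data computer and autopilot servo): 0.989977 × 0.890023 = 0.881102
Parallel (actuator driver, [0.645326], and [0.881102]): 1 − (1 − 0.819671)(1 − 0.645326)(1 − 0.881102) = 0.992396
Series ([0.992396] and pitot heater controller): 0.992396 × 0.739823 = 0.7342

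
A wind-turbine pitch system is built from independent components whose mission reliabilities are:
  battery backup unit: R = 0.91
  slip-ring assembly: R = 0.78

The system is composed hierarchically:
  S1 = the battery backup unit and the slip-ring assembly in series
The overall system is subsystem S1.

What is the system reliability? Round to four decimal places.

Series (battery backup unit and slip-ring assembly): 0.910000 × 0.780000 = 0.7098

0.7098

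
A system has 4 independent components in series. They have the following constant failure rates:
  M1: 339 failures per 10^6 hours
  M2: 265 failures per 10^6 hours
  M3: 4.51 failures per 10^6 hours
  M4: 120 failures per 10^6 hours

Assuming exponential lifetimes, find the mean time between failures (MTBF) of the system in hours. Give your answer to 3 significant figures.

1370

Series of exponential components: λ_sys = Σ λ_i
λ_sys = 0.000339 + 0.000265 + 0.00000451 + 0.000120 = 7.2851e-04 /h
MTBF = 1 / λ_sys = 1370 h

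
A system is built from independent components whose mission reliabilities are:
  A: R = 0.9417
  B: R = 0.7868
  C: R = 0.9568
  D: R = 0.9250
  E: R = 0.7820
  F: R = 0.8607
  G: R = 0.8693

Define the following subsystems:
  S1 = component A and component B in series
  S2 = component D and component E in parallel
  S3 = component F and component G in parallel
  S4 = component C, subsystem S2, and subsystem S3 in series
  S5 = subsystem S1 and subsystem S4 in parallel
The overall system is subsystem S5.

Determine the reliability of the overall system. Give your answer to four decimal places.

Series (A and B): 0.941700 × 0.786800 = 0.740930
Parallel (D and E): 1 − (1 − 0.925000)(1 − 0.782000) = 0.983650
Parallel (F and G): 1 − (1 − 0.860700)(1 − 0.869300) = 0.981793
Series (C, [0.983650], and [0.981793]): 0.956800 × 0.983650 × 0.981793 = 0.924021
Parallel ([0.740930] and [0.924021]): 1 − (1 − 0.740930)(1 − 0.924021) = 0.9803

0.9803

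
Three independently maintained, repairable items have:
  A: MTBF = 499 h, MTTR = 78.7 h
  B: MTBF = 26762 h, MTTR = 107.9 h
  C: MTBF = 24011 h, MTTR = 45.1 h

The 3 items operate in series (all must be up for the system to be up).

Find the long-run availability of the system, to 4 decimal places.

A(A) = MTBF/(MTBF+MTTR) = 499/(499+78.7) = 0.863770
A(B) = MTBF/(MTBF+MTTR) = 26762/(26762+107.9) = 0.995984
A(C) = MTBF/(MTBF+MTTR) = 24011/(24011+45.1) = 0.998125
Series availability: 0.863770 × 0.995984 × 0.998125 = 0.8587

0.8587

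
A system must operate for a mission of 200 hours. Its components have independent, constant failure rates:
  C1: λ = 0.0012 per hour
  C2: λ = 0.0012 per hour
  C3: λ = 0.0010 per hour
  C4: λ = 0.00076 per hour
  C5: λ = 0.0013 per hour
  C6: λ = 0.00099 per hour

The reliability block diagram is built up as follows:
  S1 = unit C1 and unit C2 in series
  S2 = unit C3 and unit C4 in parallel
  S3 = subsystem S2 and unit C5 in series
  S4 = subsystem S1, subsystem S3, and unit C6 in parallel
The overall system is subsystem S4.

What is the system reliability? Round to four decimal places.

0.9830

R(C1) = exp(−0.0012 × 200) = 0.786628
R(C2) = exp(−0.0012 × 200) = 0.786628
R(C3) = exp(−0.0010 × 200) = 0.818731
R(C4) = exp(−0.00076 × 200) = 0.858988
R(C5) = exp(−0.0013 × 200) = 0.771052
R(C6) = exp(−0.00099 × 200) = 0.820370
Series (C1 and C2): 0.786628 × 0.786628 = 0.618784
Parallel (C3 and C4): 1 − (1 − 0.818731)(1 − 0.858988) = 0.974439
Series ([0.974439] and C5): 0.974439 × 0.771052 = 0.751343
Parallel ([0.618784], [0.751343], and C6): 1 − (1 − 0.618784)(1 − 0.751343)(1 − 0.820370) = 0.9830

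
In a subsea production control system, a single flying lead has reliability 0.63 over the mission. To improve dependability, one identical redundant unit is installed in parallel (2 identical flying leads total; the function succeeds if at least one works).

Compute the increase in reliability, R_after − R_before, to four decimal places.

R_before = 0.63
R_after = 1 − (1 − 0.63)^2 = 0.8631
ΔR = 0.8631 − 0.63 = 0.2331

0.2331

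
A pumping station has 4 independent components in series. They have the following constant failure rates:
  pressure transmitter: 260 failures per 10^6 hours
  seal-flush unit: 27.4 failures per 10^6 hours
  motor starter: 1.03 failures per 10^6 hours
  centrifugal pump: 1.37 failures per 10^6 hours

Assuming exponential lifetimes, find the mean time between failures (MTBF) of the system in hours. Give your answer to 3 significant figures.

3450

Series of exponential components: λ_sys = Σ λ_i
λ_sys = 0.000260 + 0.0000274 + 0.00000103 + 0.00000137 = 2.8980e-04 /h
MTBF = 1 / λ_sys = 3450 h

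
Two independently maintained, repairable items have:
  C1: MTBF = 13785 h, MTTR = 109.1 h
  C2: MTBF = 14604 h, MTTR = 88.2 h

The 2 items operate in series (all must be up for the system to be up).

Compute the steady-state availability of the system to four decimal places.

A(C1) = MTBF/(MTBF+MTTR) = 13785/(13785+109.1) = 0.992148
A(C2) = MTBF/(MTBF+MTTR) = 14604/(14604+88.2) = 0.993997
Series availability: 0.992148 × 0.993997 = 0.9862

0.9862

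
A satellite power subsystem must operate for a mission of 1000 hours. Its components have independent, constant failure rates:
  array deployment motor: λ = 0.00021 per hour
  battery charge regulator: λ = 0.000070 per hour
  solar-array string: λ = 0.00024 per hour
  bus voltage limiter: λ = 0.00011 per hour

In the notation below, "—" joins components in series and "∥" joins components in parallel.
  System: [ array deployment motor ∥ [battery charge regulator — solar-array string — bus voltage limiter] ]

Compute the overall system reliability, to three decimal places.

0.935

R(array deployment motor) = exp(−0.00021 × 1000) = 0.81058
R(battery charge regulator) = exp(−0.000070 × 1000) = 0.93239
R(solar-array string) = exp(−0.00024 × 1000) = 0.78663
R(bus voltage limiter) = exp(−0.00011 × 1000) = 0.89583
Series (battery charge regulator, solar-array string, and bus voltage limiter): 0.93239 × 0.78663 × 0.89583 = 0.65704
Parallel (array deployment motor and [0.65704]): 1 − (1 − 0.81058)(1 − 0.65704) = 0.935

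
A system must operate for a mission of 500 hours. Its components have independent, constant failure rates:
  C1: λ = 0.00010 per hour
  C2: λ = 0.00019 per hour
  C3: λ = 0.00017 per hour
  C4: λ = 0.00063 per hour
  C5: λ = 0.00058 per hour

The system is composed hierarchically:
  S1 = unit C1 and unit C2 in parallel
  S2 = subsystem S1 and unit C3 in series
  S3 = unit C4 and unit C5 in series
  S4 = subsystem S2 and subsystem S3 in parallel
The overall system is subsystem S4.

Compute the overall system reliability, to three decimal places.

0.961

R(C1) = exp(−0.00010 × 500) = 0.95123
R(C2) = exp(−0.00019 × 500) = 0.90937
R(C3) = exp(−0.00017 × 500) = 0.91851
R(C4) = exp(−0.00063 × 500) = 0.72979
R(C5) = exp(−0.00058 × 500) = 0.74826
Parallel (C1 and C2): 1 − (1 − 0.95123)(1 − 0.90937) = 0.99558
Series ([0.99558] and C3): 0.99558 × 0.91851 = 0.91445
Series (C4 and C5): 0.72979 × 0.74826 = 0.54607
Parallel ([0.91445] and [0.54607]): 1 − (1 − 0.91445)(1 − 0.54607) = 0.961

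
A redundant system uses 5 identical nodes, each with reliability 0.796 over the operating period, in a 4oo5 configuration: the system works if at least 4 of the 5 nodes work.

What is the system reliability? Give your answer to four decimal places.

R = Σ_{i=4}^{5} C(5,i) p^i (1−p)^{5−i} with p = 0.796
C(5,4)·0.796^4·0.204^1 = 0.409499
C(5,5)·0.796^5·0.204^0 = 0.319570
Sum = 0.7291

0.7291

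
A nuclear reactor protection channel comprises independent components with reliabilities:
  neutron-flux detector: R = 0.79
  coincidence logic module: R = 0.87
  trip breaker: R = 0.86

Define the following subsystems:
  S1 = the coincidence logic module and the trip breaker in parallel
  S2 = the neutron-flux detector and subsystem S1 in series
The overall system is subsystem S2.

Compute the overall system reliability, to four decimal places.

Parallel (coincidence logic module and trip breaker): 1 − (1 − 0.870000)(1 − 0.860000) = 0.981800
Series (neutron-flux detector and [0.981800]): 0.790000 × 0.981800 = 0.7756

0.7756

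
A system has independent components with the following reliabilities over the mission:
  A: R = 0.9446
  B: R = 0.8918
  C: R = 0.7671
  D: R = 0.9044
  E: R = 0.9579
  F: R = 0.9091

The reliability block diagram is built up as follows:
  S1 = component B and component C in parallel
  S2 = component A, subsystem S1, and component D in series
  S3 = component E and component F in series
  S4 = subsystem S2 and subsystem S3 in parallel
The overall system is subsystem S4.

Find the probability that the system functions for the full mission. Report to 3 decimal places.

0.978

Parallel (B and C): 1 − (1 − 0.89180)(1 − 0.76710) = 0.97480
Series (A, [0.97480], and D): 0.94460 × 0.97480 × 0.90440 = 0.83277
Series (E and F): 0.95790 × 0.90910 = 0.87083
Parallel ([0.83277] and [0.87083]): 1 − (1 − 0.83277)(1 − 0.87083) = 0.978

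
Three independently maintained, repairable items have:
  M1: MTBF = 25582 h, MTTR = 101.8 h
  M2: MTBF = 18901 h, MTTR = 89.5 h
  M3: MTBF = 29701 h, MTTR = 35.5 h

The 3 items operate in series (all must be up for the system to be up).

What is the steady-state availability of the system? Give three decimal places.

0.990

A(M1) = MTBF/(MTBF+MTTR) = 25582/(25582+101.8) = 0.996036
A(M2) = MTBF/(MTBF+MTTR) = 18901/(18901+89.5) = 0.995287
A(M3) = MTBF/(MTBF+MTTR) = 29701/(29701+35.5) = 0.998806
Series availability: 0.996036 × 0.995287 × 0.998806 = 0.990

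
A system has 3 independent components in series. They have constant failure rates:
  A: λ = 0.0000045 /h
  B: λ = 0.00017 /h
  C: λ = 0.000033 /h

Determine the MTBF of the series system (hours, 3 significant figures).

4820

Series of exponential components: λ_sys = Σ λ_i
λ_sys = 0.0000045 + 0.00017 + 0.000033 = 2.0750e-04 /h
MTBF = 1 / λ_sys = 4820 h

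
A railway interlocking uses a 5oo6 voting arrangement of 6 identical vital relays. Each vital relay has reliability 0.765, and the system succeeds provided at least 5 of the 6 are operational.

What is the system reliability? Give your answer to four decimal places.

0.5699

R = Σ_{i=5}^{6} C(6,i) p^i (1−p)^{6−i} with p = 0.765
C(6,5)·0.765^5·0.235^1 = 0.369425
C(6,6)·0.765^6·0.235^0 = 0.200433
Sum = 0.5699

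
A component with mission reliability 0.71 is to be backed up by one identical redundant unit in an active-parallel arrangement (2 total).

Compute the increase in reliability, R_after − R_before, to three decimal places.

0.206

R_before = 0.71
R_after = 1 − (1 − 0.71)^2 = 0.916
ΔR = 0.916 − 0.71 = 0.206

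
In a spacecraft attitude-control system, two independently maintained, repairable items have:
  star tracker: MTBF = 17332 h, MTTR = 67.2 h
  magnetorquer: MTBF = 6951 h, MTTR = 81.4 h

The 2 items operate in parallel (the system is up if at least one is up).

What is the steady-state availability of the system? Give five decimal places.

0.99996

A(star tracker) = MTBF/(MTBF+MTTR) = 17332/(17332+67.2) = 0.996138
A(magnetorquer) = MTBF/(MTBF+MTTR) = 6951/(6951+81.4) = 0.988425
Parallel availability: 1 − (1 − 0.996138)(1 − 0.988425) = 0.99996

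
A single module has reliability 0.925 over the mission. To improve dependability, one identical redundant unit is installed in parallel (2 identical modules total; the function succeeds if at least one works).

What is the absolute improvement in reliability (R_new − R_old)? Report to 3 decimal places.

R_before = 0.925
R_after = 1 − (1 − 0.925)^2 = 0.994
ΔR = 0.994 − 0.925 = 0.069

0.069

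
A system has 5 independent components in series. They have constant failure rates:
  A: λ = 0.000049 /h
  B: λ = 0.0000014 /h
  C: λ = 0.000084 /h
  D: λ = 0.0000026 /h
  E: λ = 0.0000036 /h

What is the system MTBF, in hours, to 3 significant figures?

7110

Series of exponential components: λ_sys = Σ λ_i
λ_sys = 0.000049 + 0.0000014 + 0.000084 + 0.0000026 + 0.0000036 = 1.4060e-04 /h
MTBF = 1 / λ_sys = 7110 h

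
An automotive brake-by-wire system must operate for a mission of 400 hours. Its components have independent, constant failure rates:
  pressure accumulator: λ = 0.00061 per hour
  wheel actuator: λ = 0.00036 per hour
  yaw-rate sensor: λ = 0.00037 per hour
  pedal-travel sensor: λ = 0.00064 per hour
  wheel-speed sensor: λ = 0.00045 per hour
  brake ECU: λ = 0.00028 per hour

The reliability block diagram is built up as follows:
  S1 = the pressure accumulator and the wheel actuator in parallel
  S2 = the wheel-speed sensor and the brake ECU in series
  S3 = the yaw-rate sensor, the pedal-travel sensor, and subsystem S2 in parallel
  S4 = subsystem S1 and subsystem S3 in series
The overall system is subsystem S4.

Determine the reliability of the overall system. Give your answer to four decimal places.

R(pressure accumulator) = exp(−0.00061 × 400) = 0.783488
R(wheel actuator) = exp(−0.00036 × 400) = 0.865888
R(yaw-rate sensor) = exp(−0.00037 × 400) = 0.862431
R(pedal-travel sensor) = exp(−0.00064 × 400) = 0.774142
R(wheel-speed sensor) = exp(−0.00045 × 400) = 0.835270
R(brake ECU) = exp(−0.00028 × 400) = 0.894044
Parallel (pressure accumulator and wheel actuator): 1 − (1 − 0.783488)(1 − 0.865888) = 0.970963
Series (wheel-speed sensor and brake ECU): 0.835270 × 0.894044 = 0.746768
Parallel (yaw-rate sensor, pedal-travel sensor, and [0.746768]): 1 − (1 − 0.862431)(1 − 0.774142)(1 − 0.746768) = 0.992132
Series ([0.970963] and [0.992132]): 0.970963 × 0.992132 = 0.9633

0.9633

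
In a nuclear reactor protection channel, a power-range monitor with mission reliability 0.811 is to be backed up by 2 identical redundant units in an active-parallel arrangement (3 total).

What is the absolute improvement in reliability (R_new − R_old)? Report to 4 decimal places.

0.1822

R_before = 0.811
R_after = 1 − (1 − 0.811)^3 = 0.9932
ΔR = 0.9932 − 0.811 = 0.1822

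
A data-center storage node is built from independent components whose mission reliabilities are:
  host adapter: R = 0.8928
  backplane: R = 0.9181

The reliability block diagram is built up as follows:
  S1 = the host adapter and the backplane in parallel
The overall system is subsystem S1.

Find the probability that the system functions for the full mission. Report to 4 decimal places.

0.9912

Parallel (host adapter and backplane): 1 − (1 − 0.892800)(1 − 0.918100) = 0.9912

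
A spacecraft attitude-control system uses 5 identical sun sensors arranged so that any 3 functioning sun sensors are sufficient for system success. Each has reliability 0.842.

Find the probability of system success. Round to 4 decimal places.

R = Σ_{i=3}^{5} C(5,i) p^i (1−p)^{5−i} with p = 0.842
C(5,3)·0.842^3·0.158^2 = 0.149022
C(5,4)·0.842^4·0.158^1 = 0.397078
C(5,5)·0.842^5·0.158^0 = 0.423214
Sum = 0.9693

0.9693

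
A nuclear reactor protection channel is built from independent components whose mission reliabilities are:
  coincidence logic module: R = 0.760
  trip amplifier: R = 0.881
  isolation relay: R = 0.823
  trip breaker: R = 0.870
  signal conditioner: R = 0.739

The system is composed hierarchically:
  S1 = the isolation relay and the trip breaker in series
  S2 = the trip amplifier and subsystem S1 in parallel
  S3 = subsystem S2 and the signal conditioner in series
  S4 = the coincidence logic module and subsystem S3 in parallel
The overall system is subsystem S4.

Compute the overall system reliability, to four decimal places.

Series (isolation relay and trip breaker): 0.823000 × 0.870000 = 0.716010
Parallel (trip amplifier and [0.716010]): 1 − (1 − 0.881000)(1 − 0.716010) = 0.966205
Series ([0.966205] and signal conditioner): 0.966205 × 0.739000 = 0.714025
Parallel (coincidence logic module and [0.714025]): 1 − (1 − 0.760000)(1 − 0.714025) = 0.9314

0.9314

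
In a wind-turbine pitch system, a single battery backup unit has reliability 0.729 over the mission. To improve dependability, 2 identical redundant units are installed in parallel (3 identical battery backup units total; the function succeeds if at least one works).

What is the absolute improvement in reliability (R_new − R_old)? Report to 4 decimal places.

0.2511

R_before = 0.729
R_after = 1 − (1 − 0.729)^3 = 0.9801
ΔR = 0.9801 − 0.729 = 0.2511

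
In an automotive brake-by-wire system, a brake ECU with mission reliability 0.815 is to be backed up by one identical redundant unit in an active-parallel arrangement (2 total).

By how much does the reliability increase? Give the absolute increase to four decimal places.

0.1508

R_before = 0.815
R_after = 1 − (1 − 0.815)^2 = 0.9658
ΔR = 0.9658 − 0.815 = 0.1508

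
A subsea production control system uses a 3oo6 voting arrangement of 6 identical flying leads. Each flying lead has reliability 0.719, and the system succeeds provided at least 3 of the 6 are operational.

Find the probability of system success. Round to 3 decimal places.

R = Σ_{i=3}^{6} C(6,i) p^i (1−p)^{6−i} with p = 0.719
C(6,3)·0.719^3·0.281^3 = 0.16494
C(6,4)·0.719^4·0.281^2 = 0.31653
C(6,5)·0.719^5·0.281^1 = 0.32397
C(6,6)·0.719^6·0.281^0 = 0.13816
Sum = 0.944

0.944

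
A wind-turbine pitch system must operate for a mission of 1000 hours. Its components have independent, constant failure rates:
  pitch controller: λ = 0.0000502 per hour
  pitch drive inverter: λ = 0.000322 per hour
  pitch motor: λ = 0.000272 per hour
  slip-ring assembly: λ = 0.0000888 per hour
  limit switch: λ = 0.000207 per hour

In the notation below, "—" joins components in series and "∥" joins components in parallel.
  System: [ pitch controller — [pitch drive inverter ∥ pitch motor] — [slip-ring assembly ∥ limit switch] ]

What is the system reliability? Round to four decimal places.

R(pitch controller) = exp(−0.0000502 × 1000) = 0.951039
R(pitch drive inverter) = exp(−0.000322 × 1000) = 0.724698
R(pitch motor) = exp(−0.000272 × 1000) = 0.761854
R(slip-ring assembly) = exp(−0.0000888 × 1000) = 0.915029
R(limit switch) = exp(−0.000207 × 1000) = 0.813020
Parallel (pitch drive inverter and pitch motor): 1 − (1 − 0.724698)(1 − 0.761854) = 0.934438
Parallel (slip-ring assembly and limit switch): 1 − (1 − 0.915029)(1 − 0.813020) = 0.984112
Series (pitch controller, [0.934438], and [0.984112]): 0.951039 × 0.934438 × 0.984112 = 0.8746

0.8746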